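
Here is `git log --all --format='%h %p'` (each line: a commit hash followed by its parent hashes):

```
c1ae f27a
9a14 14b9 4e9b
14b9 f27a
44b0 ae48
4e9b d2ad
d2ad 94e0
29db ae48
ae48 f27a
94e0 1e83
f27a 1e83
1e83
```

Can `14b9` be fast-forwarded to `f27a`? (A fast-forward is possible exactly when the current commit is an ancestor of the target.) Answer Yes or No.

No

A fast-forward from 14b9 to f27a is possible iff 14b9 is an ancestor of f27a.
Ancestors of f27a: {1e83, f27a}.
14b9 is not among them, so fast-forward is not possible.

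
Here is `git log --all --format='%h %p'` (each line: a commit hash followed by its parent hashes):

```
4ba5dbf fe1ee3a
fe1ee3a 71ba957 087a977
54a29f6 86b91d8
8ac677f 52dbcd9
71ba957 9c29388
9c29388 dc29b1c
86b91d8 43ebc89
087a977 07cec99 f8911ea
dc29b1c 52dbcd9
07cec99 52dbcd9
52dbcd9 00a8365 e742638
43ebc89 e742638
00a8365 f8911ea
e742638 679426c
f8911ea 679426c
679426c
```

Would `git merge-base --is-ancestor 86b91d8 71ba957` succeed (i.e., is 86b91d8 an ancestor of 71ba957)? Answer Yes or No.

Ancestors of 71ba957: {00a8365, 52dbcd9, 679426c, 71ba957, 9c29388, dc29b1c, e742638, f8911ea}.
86b91d8 is not in that set, so it is not an ancestor of 71ba957.

No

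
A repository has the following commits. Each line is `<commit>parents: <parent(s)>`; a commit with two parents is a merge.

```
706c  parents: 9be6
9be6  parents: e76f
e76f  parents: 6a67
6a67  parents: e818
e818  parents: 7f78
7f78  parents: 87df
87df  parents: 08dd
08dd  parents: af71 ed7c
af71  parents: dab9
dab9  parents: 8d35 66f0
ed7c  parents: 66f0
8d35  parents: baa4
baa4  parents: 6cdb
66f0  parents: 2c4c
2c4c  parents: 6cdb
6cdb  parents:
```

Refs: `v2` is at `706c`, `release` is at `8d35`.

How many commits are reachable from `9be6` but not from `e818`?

Reachable from 9be6: {08dd, 2c4c, 66f0, 6a67, 6cdb, 7f78, 87df, 8d35, 9be6, af71, baa4, dab9, e76f, e818, ed7c}.
Reachable from e818: {08dd, 2c4c, 66f0, 6cdb, 7f78, 87df, 8d35, af71, baa4, dab9, e818, ed7c}.
In 9be6's history but not e818's: {6a67, 9be6, e76f} — 3 commits.

3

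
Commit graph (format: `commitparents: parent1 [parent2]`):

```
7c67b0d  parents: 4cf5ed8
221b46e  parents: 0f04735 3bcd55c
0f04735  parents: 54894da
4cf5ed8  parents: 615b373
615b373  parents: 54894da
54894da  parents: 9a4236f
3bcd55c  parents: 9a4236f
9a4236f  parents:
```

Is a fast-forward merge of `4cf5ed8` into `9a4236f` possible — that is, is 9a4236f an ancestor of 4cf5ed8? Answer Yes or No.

A fast-forward from 9a4236f to 4cf5ed8 is possible iff 9a4236f is an ancestor of 4cf5ed8.
Ancestors of 4cf5ed8: {4cf5ed8, 54894da, 615b373, 9a4236f}.
9a4236f is among them, so fast-forward is possible.

Yes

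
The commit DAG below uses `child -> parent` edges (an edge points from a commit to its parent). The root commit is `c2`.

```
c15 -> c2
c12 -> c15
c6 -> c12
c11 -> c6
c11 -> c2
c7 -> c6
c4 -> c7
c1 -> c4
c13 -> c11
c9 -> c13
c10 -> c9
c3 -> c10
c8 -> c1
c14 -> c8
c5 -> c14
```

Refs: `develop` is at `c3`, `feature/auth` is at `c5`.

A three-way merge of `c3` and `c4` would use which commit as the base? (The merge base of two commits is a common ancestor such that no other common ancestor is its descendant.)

Ancestors of c3: {c10, c11, c12, c13, c15, c2, c3, c6, c9}.
Ancestors of c4: {c12, c15, c2, c4, c6, c7}.
Common ancestors: {c12, c15, c2, c6}.
Among these, c6 is not an ancestor of any other common ancestor — it is the merge base.

c6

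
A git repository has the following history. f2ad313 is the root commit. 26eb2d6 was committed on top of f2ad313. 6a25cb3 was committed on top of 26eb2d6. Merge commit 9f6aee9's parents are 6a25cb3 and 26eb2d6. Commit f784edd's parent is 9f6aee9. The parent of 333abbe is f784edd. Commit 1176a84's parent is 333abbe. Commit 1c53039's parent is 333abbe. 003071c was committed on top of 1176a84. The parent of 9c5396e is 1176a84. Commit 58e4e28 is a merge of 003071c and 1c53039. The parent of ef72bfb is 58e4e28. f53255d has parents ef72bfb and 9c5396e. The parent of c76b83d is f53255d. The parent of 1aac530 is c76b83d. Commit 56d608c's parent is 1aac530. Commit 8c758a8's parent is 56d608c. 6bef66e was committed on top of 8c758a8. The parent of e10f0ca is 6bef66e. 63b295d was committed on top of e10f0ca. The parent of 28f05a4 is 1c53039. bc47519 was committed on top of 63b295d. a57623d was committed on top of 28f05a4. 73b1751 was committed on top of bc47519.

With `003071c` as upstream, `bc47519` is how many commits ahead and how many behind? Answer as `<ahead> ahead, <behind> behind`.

Reachable from bc47519: {003071c, 1176a84, 1aac530, 1c53039, 26eb2d6, 333abbe, 56d608c, 58e4e28, 63b295d, 6a25cb3, 6bef66e, 8c758a8, 9c5396e, 9f6aee9, bc47519, c76b83d, e10f0ca, ef72bfb, f2ad313, f53255d, f784edd}.
Reachable from 003071c: {003071c, 1176a84, 26eb2d6, 333abbe, 6a25cb3, 9f6aee9, f2ad313, f784edd}.
Only in bc47519's history (ahead): {1aac530, 1c53039, 56d608c, 58e4e28, 63b295d, 6bef66e, 8c758a8, 9c5396e, bc47519, c76b83d, e10f0ca, ef72bfb, f53255d} — 13.
Only in 003071c's history (behind): {} — 0.

13 ahead, 0 behind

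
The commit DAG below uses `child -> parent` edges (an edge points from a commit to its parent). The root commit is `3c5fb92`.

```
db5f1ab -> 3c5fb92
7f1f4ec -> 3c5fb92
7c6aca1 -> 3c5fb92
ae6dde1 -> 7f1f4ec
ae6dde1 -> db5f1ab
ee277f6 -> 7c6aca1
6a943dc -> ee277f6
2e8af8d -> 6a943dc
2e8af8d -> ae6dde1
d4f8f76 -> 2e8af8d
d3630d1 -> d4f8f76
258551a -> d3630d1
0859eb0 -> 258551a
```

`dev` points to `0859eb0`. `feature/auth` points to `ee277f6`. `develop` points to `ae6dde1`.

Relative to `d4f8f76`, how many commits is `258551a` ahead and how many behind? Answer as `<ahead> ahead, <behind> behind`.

2 ahead, 0 behind

Reachable from 258551a: {258551a, 2e8af8d, 3c5fb92, 6a943dc, 7c6aca1, 7f1f4ec, ae6dde1, d3630d1, d4f8f76, db5f1ab, ee277f6}.
Reachable from d4f8f76: {2e8af8d, 3c5fb92, 6a943dc, 7c6aca1, 7f1f4ec, ae6dde1, d4f8f76, db5f1ab, ee277f6}.
Only in 258551a's history (ahead): {258551a, d3630d1} — 2.
Only in d4f8f76's history (behind): {} — 0.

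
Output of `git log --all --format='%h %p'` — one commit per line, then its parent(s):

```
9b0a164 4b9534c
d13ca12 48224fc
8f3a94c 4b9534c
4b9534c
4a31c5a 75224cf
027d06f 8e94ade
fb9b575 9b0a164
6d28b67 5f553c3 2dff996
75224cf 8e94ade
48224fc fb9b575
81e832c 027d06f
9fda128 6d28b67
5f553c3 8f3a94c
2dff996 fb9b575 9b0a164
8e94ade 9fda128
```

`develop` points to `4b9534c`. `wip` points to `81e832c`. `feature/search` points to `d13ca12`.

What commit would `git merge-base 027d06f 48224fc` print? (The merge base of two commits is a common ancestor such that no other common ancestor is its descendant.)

fb9b575

Ancestors of 027d06f: {027d06f, 2dff996, 4b9534c, 5f553c3, 6d28b67, 8e94ade, 8f3a94c, 9b0a164, 9fda128, fb9b575}.
Ancestors of 48224fc: {48224fc, 4b9534c, 9b0a164, fb9b575}.
Common ancestors: {4b9534c, 9b0a164, fb9b575}.
Among these, fb9b575 is not an ancestor of any other common ancestor — it is the merge base.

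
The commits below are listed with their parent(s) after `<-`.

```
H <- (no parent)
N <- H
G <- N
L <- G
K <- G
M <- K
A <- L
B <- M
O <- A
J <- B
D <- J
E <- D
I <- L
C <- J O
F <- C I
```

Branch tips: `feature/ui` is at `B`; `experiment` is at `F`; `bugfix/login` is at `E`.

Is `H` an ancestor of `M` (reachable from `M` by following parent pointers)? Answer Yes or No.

Ancestors of M (commits reachable by following parents): {G, H, K, M, N}.
H is in that set, so it is an ancestor of M.

Yes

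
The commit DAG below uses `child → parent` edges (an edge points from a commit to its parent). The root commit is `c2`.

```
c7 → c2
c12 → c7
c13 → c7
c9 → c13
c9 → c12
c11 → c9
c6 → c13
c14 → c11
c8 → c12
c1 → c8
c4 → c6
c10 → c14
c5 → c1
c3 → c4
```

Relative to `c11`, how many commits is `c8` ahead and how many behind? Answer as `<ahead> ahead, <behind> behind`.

Reachable from c8: {c12, c2, c7, c8}.
Reachable from c11: {c11, c12, c13, c2, c7, c9}.
Only in c8's history (ahead): {c8} — 1.
Only in c11's history (behind): {c11, c13, c9} — 3.

1 ahead, 3 behind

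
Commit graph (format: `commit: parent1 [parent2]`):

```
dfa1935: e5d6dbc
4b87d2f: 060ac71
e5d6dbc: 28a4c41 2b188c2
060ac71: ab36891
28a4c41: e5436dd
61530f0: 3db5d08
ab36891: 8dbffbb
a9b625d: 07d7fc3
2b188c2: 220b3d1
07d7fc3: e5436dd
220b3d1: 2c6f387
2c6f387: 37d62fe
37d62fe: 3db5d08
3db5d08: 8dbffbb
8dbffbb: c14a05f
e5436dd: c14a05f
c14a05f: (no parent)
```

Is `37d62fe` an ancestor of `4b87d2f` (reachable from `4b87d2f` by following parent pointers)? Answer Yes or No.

Ancestors of 4b87d2f: {060ac71, 4b87d2f, 8dbffbb, ab36891, c14a05f}.
37d62fe is not in that set, so it is not an ancestor of 4b87d2f.

No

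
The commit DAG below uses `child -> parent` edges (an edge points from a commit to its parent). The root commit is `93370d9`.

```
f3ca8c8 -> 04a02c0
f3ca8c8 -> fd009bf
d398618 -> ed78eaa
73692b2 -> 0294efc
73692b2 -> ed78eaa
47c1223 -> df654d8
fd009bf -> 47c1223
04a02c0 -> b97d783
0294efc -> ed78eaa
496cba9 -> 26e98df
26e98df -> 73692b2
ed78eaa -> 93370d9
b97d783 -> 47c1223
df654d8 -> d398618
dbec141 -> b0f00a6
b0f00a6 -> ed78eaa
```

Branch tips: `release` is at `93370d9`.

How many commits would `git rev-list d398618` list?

Walking parent pointers from d398618: reachable set = {93370d9, d398618, ed78eaa}.
That is 3 commits.

3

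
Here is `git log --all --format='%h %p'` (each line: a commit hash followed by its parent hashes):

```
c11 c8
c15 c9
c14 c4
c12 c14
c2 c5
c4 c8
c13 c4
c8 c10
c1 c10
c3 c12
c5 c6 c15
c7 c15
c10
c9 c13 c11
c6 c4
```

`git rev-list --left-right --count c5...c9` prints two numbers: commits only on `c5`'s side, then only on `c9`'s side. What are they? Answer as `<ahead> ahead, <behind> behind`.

Reachable from c5: {c10, c11, c13, c15, c4, c5, c6, c8, c9}.
Reachable from c9: {c10, c11, c13, c4, c8, c9}.
Only in c5's history (ahead): {c15, c5, c6} — 3.
Only in c9's history (behind): {} — 0.

3 ahead, 0 behind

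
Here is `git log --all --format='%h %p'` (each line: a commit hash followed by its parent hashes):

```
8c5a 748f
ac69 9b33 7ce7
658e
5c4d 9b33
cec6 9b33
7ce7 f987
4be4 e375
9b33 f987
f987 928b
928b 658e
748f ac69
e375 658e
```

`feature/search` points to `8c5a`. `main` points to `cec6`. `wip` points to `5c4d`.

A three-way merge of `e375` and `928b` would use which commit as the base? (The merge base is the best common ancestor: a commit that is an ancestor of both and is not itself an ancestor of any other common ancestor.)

Ancestors of e375: {658e, e375}.
Ancestors of 928b: {658e, 928b}.
Common ancestors: {658e}.
The only common ancestor is 658e, so it is the merge base.

658e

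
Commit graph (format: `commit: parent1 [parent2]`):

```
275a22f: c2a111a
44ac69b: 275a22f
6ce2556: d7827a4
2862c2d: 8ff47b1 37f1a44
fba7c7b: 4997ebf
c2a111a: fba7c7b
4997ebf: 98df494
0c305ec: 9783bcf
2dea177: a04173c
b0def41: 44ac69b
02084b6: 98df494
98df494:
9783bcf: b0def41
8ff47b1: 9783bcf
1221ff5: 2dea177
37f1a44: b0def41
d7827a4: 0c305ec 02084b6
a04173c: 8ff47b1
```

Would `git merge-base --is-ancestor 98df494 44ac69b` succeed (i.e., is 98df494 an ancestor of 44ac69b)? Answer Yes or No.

Yes

Ancestors of 44ac69b (commits reachable by following parents): {275a22f, 44ac69b, 4997ebf, 98df494, c2a111a, fba7c7b}.
98df494 is in that set, so it is an ancestor of 44ac69b.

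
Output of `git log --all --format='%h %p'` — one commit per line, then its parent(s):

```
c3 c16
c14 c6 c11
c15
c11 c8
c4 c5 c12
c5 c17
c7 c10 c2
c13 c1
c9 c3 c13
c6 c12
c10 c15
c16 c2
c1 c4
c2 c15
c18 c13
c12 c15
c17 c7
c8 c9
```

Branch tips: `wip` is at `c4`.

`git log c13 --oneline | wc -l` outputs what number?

10

Walking parent pointers from c13: reachable set = {c1, c10, c12, c13, c15, c17, c2, c4, c5, c7}.
That is 10 commits.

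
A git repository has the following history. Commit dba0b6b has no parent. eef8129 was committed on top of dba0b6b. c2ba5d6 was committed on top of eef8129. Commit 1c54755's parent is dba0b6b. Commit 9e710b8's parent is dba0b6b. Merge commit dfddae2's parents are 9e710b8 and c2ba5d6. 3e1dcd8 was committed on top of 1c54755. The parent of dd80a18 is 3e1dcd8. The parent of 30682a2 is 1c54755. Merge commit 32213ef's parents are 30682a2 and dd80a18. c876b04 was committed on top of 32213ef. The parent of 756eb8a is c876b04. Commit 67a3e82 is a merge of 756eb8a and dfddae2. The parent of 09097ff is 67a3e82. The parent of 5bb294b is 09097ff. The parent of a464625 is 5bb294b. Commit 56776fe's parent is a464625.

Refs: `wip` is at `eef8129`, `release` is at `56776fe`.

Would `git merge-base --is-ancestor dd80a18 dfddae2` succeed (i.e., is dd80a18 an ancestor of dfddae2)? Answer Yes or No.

Ancestors of dfddae2: {9e710b8, c2ba5d6, dba0b6b, dfddae2, eef8129}.
dd80a18 is not in that set, so it is not an ancestor of dfddae2.

No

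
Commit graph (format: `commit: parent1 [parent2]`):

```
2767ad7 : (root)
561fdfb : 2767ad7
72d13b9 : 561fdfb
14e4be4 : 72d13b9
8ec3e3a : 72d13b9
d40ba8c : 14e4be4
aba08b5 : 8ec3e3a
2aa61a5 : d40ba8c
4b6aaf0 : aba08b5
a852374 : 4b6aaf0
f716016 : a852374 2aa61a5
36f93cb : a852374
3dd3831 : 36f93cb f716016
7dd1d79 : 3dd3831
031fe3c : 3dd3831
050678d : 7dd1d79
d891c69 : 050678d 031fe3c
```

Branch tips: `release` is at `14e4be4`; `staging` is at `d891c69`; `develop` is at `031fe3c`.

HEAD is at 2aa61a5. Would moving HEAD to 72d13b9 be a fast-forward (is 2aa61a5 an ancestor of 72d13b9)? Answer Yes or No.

No

A fast-forward from 2aa61a5 to 72d13b9 is possible iff 2aa61a5 is an ancestor of 72d13b9.
Ancestors of 72d13b9: {2767ad7, 561fdfb, 72d13b9}.
2aa61a5 is not among them, so fast-forward is not possible.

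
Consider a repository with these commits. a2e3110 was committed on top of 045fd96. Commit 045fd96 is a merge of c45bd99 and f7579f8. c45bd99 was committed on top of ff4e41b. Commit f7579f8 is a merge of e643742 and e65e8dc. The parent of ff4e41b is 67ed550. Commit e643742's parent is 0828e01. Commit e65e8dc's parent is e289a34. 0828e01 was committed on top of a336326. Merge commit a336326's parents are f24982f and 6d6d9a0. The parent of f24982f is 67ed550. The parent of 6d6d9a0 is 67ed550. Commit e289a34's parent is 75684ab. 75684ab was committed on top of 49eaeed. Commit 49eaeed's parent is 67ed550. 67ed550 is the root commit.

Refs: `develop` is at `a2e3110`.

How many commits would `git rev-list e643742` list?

Walking parent pointers from e643742: reachable set = {0828e01, 67ed550, 6d6d9a0, a336326, e643742, f24982f}.
That is 6 commits.

6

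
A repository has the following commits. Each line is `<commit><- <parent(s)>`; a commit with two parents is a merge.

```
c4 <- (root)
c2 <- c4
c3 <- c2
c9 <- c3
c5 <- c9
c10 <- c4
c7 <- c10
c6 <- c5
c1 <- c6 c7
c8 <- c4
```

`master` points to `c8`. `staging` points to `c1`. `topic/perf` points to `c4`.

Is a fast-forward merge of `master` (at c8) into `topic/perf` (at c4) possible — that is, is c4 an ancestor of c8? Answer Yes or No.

Yes

A fast-forward from c4 to c8 is possible iff c4 is an ancestor of c8.
Ancestors of c8: {c4, c8}.
c4 is among them, so fast-forward is possible.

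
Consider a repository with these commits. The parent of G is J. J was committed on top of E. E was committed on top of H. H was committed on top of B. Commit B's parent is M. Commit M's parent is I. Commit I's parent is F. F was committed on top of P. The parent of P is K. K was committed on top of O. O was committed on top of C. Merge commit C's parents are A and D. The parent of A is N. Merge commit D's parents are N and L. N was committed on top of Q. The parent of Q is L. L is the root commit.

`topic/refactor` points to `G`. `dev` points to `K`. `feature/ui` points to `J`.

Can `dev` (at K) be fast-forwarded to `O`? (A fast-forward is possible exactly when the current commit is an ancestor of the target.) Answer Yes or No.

No

A fast-forward from K to O is possible iff K is an ancestor of O.
Ancestors of O: {A, C, D, L, N, O, Q}.
K is not among them, so fast-forward is not possible.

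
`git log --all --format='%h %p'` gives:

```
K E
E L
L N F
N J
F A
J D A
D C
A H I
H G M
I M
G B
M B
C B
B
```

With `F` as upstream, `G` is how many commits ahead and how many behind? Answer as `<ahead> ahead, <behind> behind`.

0 ahead, 5 behind

Reachable from G: {B, G}.
Reachable from F: {A, B, F, G, H, I, M}.
Only in G's history (ahead): {} — 0.
Only in F's history (behind): {A, F, H, I, M} — 5.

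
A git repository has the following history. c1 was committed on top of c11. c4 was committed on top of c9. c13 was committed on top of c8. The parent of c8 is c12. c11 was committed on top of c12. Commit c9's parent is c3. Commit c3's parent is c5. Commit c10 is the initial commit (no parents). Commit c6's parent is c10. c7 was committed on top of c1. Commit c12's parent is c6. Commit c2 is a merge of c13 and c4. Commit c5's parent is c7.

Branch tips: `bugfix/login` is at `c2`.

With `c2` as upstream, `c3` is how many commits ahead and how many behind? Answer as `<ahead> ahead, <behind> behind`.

0 ahead, 5 behind

Reachable from c3: {c1, c10, c11, c12, c3, c5, c6, c7}.
Reachable from c2: {c1, c10, c11, c12, c13, c2, c3, c4, c5, c6, c7, c8, c9}.
Only in c3's history (ahead): {} — 0.
Only in c2's history (behind): {c13, c2, c4, c8, c9} — 5.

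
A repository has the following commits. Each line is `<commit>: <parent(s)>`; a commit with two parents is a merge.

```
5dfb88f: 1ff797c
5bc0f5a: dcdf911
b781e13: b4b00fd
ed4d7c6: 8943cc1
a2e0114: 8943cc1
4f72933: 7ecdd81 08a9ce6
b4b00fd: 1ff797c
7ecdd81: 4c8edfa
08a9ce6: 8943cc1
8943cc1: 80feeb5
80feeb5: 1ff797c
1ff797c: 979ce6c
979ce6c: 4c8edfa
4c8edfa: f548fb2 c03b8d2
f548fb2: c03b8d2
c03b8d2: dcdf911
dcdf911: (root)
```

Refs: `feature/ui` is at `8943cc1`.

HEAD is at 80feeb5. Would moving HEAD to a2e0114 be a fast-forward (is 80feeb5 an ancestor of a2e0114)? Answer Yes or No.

Yes

A fast-forward from 80feeb5 to a2e0114 is possible iff 80feeb5 is an ancestor of a2e0114.
Ancestors of a2e0114: {1ff797c, 4c8edfa, 80feeb5, 8943cc1, 979ce6c, a2e0114, c03b8d2, dcdf911, f548fb2}.
80feeb5 is among them, so fast-forward is possible.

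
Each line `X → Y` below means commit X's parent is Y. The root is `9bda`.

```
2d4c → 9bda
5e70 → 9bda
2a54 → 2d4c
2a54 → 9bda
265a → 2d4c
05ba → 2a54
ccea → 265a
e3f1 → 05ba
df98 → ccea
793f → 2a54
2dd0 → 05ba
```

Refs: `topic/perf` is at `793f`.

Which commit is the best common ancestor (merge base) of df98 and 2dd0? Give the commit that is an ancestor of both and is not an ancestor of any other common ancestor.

Ancestors of df98: {265a, 2d4c, 9bda, ccea, df98}.
Ancestors of 2dd0: {05ba, 2a54, 2d4c, 2dd0, 9bda}.
Common ancestors: {2d4c, 9bda}.
Among these, 2d4c is not an ancestor of any other common ancestor — it is the merge base.

2d4c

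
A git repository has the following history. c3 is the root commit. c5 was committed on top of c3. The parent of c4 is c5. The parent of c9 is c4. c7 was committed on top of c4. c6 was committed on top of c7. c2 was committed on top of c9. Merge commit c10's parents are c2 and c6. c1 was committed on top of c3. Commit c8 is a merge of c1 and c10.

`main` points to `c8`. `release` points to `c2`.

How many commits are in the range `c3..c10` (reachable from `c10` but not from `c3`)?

Reachable from c10: {c10, c2, c3, c4, c5, c6, c7, c9}.
Reachable from c3: {c3}.
In c10's history but not c3's: {c10, c2, c4, c5, c6, c7, c9} — 7 commits.

7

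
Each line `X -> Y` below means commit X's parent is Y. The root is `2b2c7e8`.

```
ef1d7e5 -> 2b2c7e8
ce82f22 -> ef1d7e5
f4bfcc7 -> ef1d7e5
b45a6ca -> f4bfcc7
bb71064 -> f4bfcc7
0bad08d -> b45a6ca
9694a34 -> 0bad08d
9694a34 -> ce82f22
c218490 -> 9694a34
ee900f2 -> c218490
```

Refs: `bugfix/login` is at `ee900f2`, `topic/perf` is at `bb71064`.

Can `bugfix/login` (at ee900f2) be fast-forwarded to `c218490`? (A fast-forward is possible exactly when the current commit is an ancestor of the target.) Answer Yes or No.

No

A fast-forward from ee900f2 to c218490 is possible iff ee900f2 is an ancestor of c218490.
Ancestors of c218490: {0bad08d, 2b2c7e8, 9694a34, b45a6ca, c218490, ce82f22, ef1d7e5, f4bfcc7}.
ee900f2 is not among them, so fast-forward is not possible.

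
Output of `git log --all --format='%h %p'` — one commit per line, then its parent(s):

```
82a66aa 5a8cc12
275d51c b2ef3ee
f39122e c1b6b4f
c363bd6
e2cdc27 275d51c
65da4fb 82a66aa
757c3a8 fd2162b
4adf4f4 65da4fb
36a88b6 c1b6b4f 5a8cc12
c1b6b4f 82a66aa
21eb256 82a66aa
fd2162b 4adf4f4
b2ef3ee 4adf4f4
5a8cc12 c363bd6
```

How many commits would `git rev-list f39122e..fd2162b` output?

3

Reachable from fd2162b: {4adf4f4, 5a8cc12, 65da4fb, 82a66aa, c363bd6, fd2162b}.
Reachable from f39122e: {5a8cc12, 82a66aa, c1b6b4f, c363bd6, f39122e}.
In fd2162b's history but not f39122e's: {4adf4f4, 65da4fb, fd2162b} — 3 commits.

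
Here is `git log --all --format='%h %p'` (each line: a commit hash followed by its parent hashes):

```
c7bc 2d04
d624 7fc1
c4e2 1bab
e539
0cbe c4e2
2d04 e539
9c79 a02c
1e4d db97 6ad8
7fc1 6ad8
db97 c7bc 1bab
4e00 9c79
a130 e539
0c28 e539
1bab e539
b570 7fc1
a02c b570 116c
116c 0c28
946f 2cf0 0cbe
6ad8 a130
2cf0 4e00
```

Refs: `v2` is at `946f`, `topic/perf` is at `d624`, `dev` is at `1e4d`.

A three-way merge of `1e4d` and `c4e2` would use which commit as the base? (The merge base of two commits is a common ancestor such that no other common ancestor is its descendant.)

Ancestors of 1e4d: {1bab, 1e4d, 2d04, 6ad8, a130, c7bc, db97, e539}.
Ancestors of c4e2: {1bab, c4e2, e539}.
Common ancestors: {1bab, e539}.
Among these, 1bab is not an ancestor of any other common ancestor — it is the merge base.

1bab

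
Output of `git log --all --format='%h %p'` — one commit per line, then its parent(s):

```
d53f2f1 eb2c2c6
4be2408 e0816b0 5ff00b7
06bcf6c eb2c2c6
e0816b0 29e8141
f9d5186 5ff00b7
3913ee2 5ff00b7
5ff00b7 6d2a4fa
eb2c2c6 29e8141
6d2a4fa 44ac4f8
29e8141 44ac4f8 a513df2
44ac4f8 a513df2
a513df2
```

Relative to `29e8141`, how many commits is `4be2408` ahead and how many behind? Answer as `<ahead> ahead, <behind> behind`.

4 ahead, 0 behind

Reachable from 4be2408: {29e8141, 44ac4f8, 4be2408, 5ff00b7, 6d2a4fa, a513df2, e0816b0}.
Reachable from 29e8141: {29e8141, 44ac4f8, a513df2}.
Only in 4be2408's history (ahead): {4be2408, 5ff00b7, 6d2a4fa, e0816b0} — 4.
Only in 29e8141's history (behind): {} — 0.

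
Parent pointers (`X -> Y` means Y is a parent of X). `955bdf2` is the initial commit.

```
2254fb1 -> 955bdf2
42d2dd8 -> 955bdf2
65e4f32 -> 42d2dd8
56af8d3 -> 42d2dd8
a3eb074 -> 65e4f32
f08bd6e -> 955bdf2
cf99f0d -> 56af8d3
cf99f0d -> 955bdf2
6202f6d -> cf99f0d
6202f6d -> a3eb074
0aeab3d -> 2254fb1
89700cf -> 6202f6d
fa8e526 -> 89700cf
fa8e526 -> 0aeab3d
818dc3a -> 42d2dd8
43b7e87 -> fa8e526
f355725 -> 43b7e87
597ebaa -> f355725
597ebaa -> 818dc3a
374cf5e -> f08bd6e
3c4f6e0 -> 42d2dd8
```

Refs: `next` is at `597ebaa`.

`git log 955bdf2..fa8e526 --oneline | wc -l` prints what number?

10

Reachable from fa8e526: {0aeab3d, 2254fb1, 42d2dd8, 56af8d3, 6202f6d, 65e4f32, 89700cf, 955bdf2, a3eb074, cf99f0d, fa8e526}.
Reachable from 955bdf2: {955bdf2}.
In fa8e526's history but not 955bdf2's: {0aeab3d, 2254fb1, 42d2dd8, 56af8d3, 6202f6d, 65e4f32, 89700cf, a3eb074, cf99f0d, fa8e526} — 10 commits.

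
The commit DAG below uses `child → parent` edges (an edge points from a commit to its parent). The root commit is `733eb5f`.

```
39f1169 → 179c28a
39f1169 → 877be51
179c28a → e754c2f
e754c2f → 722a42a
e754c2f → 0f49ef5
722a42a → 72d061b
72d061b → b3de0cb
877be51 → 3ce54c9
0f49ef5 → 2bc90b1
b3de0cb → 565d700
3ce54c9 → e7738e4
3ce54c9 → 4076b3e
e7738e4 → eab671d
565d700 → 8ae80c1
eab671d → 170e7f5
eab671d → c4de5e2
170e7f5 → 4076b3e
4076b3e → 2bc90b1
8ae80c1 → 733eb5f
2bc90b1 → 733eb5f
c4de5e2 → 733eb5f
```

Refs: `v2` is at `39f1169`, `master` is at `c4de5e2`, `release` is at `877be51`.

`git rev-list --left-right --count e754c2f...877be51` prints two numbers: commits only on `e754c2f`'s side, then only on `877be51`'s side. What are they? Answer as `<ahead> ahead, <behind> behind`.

7 ahead, 7 behind

Reachable from e754c2f: {0f49ef5, 2bc90b1, 565d700, 722a42a, 72d061b, 733eb5f, 8ae80c1, b3de0cb, e754c2f}.
Reachable from 877be51: {170e7f5, 2bc90b1, 3ce54c9, 4076b3e, 733eb5f, 877be51, c4de5e2, e7738e4, eab671d}.
Only in e754c2f's history (ahead): {0f49ef5, 565d700, 722a42a, 72d061b, 8ae80c1, b3de0cb, e754c2f} — 7.
Only in 877be51's history (behind): {170e7f5, 3ce54c9, 4076b3e, 877be51, c4de5e2, e7738e4, eab671d} — 7.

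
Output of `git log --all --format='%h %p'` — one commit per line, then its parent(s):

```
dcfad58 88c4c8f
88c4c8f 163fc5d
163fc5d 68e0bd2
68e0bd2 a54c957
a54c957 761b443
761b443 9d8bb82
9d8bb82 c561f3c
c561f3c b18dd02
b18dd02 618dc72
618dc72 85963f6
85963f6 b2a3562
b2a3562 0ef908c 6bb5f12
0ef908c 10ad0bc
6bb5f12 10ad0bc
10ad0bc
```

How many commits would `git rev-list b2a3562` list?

4

Walking parent pointers from b2a3562: reachable set = {0ef908c, 10ad0bc, 6bb5f12, b2a3562}.
That is 4 commits.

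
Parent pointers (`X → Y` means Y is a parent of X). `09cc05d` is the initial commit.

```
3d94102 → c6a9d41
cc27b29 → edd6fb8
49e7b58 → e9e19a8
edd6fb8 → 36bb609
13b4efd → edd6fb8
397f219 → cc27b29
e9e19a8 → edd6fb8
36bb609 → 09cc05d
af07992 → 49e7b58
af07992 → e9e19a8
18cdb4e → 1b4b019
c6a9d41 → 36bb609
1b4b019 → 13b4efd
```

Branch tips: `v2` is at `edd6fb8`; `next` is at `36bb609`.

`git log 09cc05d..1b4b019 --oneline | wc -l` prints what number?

Reachable from 1b4b019: {09cc05d, 13b4efd, 1b4b019, 36bb609, edd6fb8}.
Reachable from 09cc05d: {09cc05d}.
In 1b4b019's history but not 09cc05d's: {13b4efd, 1b4b019, 36bb609, edd6fb8} — 4 commits.

4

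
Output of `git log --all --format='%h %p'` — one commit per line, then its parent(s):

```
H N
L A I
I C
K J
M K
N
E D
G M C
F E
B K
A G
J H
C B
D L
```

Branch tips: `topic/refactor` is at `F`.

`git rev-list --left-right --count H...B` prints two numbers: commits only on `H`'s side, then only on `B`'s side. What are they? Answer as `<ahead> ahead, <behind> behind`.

0 ahead, 3 behind

Reachable from H: {H, N}.
Reachable from B: {B, H, J, K, N}.
Only in H's history (ahead): {} — 0.
Only in B's history (behind): {B, J, K} — 3.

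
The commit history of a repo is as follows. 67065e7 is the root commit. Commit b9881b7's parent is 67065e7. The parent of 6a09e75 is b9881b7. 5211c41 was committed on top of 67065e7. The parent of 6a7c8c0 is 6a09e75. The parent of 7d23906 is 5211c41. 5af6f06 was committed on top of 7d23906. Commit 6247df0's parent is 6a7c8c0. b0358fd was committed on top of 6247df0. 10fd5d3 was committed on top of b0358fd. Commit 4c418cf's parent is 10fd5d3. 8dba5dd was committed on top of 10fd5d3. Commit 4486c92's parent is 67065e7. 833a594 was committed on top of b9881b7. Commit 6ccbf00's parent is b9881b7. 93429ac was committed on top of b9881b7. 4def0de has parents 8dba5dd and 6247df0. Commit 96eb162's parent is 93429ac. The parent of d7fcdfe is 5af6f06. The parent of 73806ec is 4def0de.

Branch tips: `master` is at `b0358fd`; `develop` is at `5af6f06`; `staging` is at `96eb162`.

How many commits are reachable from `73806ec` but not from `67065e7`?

Reachable from 73806ec: {10fd5d3, 4def0de, 6247df0, 67065e7, 6a09e75, 6a7c8c0, 73806ec, 8dba5dd, b0358fd, b9881b7}.
Reachable from 67065e7: {67065e7}.
In 73806ec's history but not 67065e7's: {10fd5d3, 4def0de, 6247df0, 6a09e75, 6a7c8c0, 73806ec, 8dba5dd, b0358fd, b9881b7} — 9 commits.

9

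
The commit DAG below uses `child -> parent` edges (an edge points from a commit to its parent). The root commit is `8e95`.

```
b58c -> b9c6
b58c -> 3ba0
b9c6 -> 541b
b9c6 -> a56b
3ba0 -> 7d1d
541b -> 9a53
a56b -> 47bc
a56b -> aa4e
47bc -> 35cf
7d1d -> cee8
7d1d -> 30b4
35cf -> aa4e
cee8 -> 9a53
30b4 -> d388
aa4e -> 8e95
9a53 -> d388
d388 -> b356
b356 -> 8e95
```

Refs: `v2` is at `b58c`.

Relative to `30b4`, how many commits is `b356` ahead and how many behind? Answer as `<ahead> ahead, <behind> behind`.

0 ahead, 2 behind

Reachable from b356: {8e95, b356}.
Reachable from 30b4: {30b4, 8e95, b356, d388}.
Only in b356's history (ahead): {} — 0.
Only in 30b4's history (behind): {30b4, d388} — 2.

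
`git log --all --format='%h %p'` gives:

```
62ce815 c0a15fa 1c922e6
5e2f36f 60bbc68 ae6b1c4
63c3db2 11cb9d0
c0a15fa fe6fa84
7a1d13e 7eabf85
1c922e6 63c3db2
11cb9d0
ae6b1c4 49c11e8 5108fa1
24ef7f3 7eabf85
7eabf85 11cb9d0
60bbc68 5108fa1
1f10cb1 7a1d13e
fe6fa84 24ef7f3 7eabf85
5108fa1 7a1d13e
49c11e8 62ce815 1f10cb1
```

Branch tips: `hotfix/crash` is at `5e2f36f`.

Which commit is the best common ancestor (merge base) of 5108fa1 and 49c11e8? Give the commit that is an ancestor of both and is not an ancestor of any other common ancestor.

Ancestors of 5108fa1: {11cb9d0, 5108fa1, 7a1d13e, 7eabf85}.
Ancestors of 49c11e8: {11cb9d0, 1c922e6, 1f10cb1, 24ef7f3, 49c11e8, 62ce815, 63c3db2, 7a1d13e, 7eabf85, c0a15fa, fe6fa84}.
Common ancestors: {11cb9d0, 7a1d13e, 7eabf85}.
Among these, 7a1d13e is not an ancestor of any other common ancestor — it is the merge base.

7a1d13e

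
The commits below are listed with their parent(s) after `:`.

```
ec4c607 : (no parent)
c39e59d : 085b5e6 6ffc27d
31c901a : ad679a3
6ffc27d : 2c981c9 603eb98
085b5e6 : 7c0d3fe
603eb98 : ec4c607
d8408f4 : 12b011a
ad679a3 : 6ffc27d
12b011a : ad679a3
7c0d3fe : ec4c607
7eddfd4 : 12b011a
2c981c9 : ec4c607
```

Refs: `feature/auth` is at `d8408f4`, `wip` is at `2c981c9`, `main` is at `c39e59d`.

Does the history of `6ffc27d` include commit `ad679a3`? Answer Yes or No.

Ancestors of 6ffc27d: {2c981c9, 603eb98, 6ffc27d, ec4c607}.
ad679a3 is not in that set, so it is not an ancestor of 6ffc27d.

No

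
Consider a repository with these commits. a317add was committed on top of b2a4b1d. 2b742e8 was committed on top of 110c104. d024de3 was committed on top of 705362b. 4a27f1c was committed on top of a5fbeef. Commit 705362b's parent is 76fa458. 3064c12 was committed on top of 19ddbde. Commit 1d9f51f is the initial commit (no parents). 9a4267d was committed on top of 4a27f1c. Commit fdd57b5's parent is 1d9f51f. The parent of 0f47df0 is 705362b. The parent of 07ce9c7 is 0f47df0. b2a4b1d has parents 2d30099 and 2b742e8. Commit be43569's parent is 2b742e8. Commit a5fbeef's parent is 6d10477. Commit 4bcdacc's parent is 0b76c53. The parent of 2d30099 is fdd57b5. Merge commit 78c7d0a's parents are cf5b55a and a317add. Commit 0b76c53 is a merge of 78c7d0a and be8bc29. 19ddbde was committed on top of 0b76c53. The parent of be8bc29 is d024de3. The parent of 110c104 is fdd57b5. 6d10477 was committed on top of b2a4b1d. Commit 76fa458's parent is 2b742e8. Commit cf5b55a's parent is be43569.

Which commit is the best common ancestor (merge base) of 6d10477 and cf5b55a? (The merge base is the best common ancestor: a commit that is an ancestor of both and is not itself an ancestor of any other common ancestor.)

Ancestors of 6d10477: {110c104, 1d9f51f, 2b742e8, 2d30099, 6d10477, b2a4b1d, fdd57b5}.
Ancestors of cf5b55a: {110c104, 1d9f51f, 2b742e8, be43569, cf5b55a, fdd57b5}.
Common ancestors: {110c104, 1d9f51f, 2b742e8, fdd57b5}.
Among these, 2b742e8 is not an ancestor of any other common ancestor — it is the merge base.

2b742e8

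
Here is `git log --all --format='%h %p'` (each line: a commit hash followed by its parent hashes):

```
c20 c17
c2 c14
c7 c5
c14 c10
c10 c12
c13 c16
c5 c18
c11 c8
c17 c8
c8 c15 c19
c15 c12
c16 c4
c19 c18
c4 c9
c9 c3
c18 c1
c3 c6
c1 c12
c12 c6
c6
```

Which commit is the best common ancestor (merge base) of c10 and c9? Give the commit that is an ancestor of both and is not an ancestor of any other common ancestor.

Ancestors of c10: {c10, c12, c6}.
Ancestors of c9: {c3, c6, c9}.
Common ancestors: {c6}.
The only common ancestor is c6, so it is the merge base.

c6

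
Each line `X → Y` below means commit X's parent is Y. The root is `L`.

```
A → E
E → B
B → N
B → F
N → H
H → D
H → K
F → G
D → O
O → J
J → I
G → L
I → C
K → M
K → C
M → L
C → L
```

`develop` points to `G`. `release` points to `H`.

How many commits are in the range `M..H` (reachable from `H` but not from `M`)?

7

Reachable from H: {C, D, H, I, J, K, L, M, O}.
Reachable from M: {L, M}.
In H's history but not M's: {C, D, H, I, J, K, O} — 7 commits.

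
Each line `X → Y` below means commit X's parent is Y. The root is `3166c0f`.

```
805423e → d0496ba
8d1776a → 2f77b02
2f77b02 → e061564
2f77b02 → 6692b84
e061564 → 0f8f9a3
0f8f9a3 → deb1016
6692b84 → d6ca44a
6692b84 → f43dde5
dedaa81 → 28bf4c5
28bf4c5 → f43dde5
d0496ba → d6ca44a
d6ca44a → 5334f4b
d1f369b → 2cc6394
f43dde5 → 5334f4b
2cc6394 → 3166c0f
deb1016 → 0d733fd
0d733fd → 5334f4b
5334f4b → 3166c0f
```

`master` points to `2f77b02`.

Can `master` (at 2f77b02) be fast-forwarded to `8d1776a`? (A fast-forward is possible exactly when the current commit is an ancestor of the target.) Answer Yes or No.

A fast-forward from 2f77b02 to 8d1776a is possible iff 2f77b02 is an ancestor of 8d1776a.
Ancestors of 8d1776a: {0d733fd, 0f8f9a3, 2f77b02, 3166c0f, 5334f4b, 6692b84, 8d1776a, d6ca44a, deb1016, e061564, f43dde5}.
2f77b02 is among them, so fast-forward is possible.

Yes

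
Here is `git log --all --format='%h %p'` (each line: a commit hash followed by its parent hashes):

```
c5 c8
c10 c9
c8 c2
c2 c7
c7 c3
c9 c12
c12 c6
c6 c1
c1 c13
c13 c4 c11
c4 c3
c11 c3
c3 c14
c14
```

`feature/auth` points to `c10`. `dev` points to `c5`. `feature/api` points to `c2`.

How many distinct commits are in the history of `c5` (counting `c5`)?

6

Walking parent pointers from c5: reachable set = {c14, c2, c3, c5, c7, c8}.
That is 6 commits.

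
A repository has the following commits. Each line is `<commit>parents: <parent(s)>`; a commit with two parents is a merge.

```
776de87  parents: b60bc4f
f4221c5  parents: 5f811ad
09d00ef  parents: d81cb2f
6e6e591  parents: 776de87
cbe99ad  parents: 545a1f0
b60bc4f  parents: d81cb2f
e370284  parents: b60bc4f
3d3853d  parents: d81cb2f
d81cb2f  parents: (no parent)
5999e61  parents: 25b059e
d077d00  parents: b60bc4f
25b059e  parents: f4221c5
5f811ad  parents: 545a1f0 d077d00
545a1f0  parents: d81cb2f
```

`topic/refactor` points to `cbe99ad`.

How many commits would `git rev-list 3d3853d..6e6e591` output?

Reachable from 6e6e591: {6e6e591, 776de87, b60bc4f, d81cb2f}.
Reachable from 3d3853d: {3d3853d, d81cb2f}.
In 6e6e591's history but not 3d3853d's: {6e6e591, 776de87, b60bc4f} — 3 commits.

3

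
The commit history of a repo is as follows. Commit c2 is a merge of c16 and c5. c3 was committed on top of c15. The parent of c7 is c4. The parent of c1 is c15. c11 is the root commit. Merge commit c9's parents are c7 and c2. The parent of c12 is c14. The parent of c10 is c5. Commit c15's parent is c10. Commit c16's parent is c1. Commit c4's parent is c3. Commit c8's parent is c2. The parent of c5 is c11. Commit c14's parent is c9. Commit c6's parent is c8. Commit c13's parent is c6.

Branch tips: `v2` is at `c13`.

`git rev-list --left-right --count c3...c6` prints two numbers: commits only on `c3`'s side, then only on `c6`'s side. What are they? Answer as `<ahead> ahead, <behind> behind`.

1 ahead, 5 behind

Reachable from c3: {c10, c11, c15, c3, c5}.
Reachable from c6: {c1, c10, c11, c15, c16, c2, c5, c6, c8}.
Only in c3's history (ahead): {c3} — 1.
Only in c6's history (behind): {c1, c16, c2, c6, c8} — 5.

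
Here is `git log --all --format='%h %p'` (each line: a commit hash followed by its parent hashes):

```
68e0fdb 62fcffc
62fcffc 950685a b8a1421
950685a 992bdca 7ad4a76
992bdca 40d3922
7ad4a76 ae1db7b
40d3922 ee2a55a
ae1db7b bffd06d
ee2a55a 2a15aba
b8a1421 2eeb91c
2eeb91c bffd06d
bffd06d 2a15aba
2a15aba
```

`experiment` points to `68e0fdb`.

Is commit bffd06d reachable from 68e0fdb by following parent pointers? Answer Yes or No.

Yes

Ancestors of 68e0fdb (commits reachable by following parents): {2a15aba, 2eeb91c, 40d3922, 62fcffc, 68e0fdb, 7ad4a76, 950685a, 992bdca, ae1db7b, b8a1421, bffd06d, ee2a55a}.
bffd06d is in that set, so it is an ancestor of 68e0fdb.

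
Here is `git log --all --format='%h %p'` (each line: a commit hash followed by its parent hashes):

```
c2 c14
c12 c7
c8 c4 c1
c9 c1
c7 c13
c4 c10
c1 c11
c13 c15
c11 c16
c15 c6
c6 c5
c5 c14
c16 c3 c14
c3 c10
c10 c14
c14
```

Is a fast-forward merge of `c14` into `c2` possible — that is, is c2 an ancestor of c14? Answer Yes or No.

No

A fast-forward from c2 to c14 is possible iff c2 is an ancestor of c14.
Ancestors of c14: {c14}.
c2 is not among them, so fast-forward is not possible.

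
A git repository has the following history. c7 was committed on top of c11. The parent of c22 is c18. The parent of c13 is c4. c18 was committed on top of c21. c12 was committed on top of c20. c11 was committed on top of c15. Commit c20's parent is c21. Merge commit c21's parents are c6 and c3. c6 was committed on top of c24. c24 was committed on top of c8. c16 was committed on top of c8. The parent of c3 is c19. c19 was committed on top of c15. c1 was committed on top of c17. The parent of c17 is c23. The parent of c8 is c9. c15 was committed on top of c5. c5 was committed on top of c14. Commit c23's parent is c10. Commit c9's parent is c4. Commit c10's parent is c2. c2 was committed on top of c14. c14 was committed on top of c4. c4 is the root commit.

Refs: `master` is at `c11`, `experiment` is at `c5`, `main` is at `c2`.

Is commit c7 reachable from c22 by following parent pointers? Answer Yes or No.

Ancestors of c22: {c14, c15, c18, c19, c21, c22, c24, c3, c4, c5, c6, c8, c9}.
c7 is not in that set, so it is not an ancestor of c22.

No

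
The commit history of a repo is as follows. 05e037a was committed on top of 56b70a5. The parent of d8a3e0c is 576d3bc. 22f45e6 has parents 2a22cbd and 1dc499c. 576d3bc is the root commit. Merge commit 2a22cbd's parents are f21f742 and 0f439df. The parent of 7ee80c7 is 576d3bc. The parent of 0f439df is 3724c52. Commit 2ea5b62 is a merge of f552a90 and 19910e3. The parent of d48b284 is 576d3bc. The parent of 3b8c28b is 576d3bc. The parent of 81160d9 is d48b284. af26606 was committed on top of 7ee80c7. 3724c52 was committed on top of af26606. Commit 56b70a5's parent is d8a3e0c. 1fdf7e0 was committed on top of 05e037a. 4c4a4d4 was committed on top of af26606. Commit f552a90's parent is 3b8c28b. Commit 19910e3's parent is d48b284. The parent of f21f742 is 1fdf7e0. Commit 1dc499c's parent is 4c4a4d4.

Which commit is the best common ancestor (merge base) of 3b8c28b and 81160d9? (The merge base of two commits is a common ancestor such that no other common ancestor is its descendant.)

576d3bc

Ancestors of 3b8c28b: {3b8c28b, 576d3bc}.
Ancestors of 81160d9: {576d3bc, 81160d9, d48b284}.
Common ancestors: {576d3bc}.
The only common ancestor is 576d3bc, so it is the merge base.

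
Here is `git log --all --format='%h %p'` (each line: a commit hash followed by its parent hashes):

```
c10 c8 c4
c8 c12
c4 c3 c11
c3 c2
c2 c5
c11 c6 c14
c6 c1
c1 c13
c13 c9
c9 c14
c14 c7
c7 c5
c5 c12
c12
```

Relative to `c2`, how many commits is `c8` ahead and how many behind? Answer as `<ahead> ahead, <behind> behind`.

Reachable from c8: {c12, c8}.
Reachable from c2: {c12, c2, c5}.
Only in c8's history (ahead): {c8} — 1.
Only in c2's history (behind): {c2, c5} — 2.

1 ahead, 2 behind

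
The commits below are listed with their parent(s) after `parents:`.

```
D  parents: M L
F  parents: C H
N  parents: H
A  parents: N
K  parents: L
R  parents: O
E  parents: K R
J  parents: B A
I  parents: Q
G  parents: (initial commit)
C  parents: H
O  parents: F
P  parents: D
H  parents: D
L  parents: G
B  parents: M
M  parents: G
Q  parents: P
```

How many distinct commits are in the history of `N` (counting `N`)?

6

Walking parent pointers from N: reachable set = {D, G, H, L, M, N}.
That is 6 commits.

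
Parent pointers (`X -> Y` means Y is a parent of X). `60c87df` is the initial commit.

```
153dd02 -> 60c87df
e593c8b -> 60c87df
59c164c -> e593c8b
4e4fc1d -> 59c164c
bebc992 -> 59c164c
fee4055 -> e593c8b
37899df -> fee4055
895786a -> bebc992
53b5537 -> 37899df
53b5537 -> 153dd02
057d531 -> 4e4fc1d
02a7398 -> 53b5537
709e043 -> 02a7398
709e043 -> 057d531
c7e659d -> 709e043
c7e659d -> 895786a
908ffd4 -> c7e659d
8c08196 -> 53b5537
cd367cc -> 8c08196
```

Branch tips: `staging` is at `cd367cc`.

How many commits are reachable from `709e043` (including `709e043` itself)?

Walking parent pointers from 709e043: reachable set = {02a7398, 057d531, 153dd02, 37899df, 4e4fc1d, 53b5537, 59c164c, 60c87df, 709e043, e593c8b, fee4055}.
That is 11 commits.

11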